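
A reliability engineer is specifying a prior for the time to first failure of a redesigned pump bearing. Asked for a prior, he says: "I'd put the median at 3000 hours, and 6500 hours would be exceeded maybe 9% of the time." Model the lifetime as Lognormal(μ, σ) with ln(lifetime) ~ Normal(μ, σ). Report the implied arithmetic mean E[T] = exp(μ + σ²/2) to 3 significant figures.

E[T] ≈ 3540 hours

If T ~ Lognormal(μ,σ) then ln T ~ Normal(μ,σ), so the p-quantile of ln T is μ + z_p·σ.
ln(3000) = 8.006 and ln(6500) = 8.78; z_{0.5} = 0, z_{0.91} = 1.341.
σ = (8.78 − 8.006)/(1.341 − (0)) = 0.577.
μ = 8.006 − (0)·0.577 = 8.006.
E[T] = exp(μ + σ²/2) = exp(8.006 + 0.1663) = 3540 hours.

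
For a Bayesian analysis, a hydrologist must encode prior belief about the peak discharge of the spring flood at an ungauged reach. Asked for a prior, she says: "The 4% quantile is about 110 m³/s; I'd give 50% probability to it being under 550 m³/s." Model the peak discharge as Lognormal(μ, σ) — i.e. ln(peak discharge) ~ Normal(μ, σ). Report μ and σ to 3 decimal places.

μ ≈ 6.310, σ ≈ 0.919

If T ~ Lognormal(μ,σ) then ln T ~ Normal(μ,σ), so the p-quantile of ln T is μ + z_p·σ.
ln(110) = 4.7 and ln(550) = 6.31; z_{0.04} = -1.751, z_{0.5} = 0.
σ = (6.31 − 4.7)/(0 − (-1.751)) = 0.919.
μ = 4.7 − (-1.751)·0.919 = 6.310.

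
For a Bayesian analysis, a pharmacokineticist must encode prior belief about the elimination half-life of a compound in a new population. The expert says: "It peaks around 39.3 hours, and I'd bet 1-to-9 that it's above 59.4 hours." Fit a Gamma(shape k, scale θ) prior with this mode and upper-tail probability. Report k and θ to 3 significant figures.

Gamma(k,θ) with k>1 has mode (k−1)θ, so θ = 39.3/(k−1).
Need P(X < 59.4) = 0.9 with θ tied to k this way. Start at k = 2, θ = 39.3: P(X<59.4) ≈ 0.446.
Too low — raise k to concentrate. Iterating converges to k ≈ 11.9.
Then θ = 39.3/(11.9−1) ≈ 3.6.

k ≈ 11.9, θ ≈ 3.6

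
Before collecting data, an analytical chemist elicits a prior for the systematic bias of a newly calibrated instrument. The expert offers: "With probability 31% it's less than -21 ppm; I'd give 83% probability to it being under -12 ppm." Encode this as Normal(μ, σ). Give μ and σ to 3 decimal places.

The p-quantile of Normal(μ,σ) is μ + z_p·σ, with z_{0.31} = -0.4959 and z_{0.83} = 0.9542.
Eliminate σ: μ = (z₂·x₁ − z₁·x₂)/(z₂ − z₁) = (0.9542·-21 − (-0.4959)·-12)/1.45 = -17.922.
Then σ = (x₂ − x₁)/(z₂ − z₁) = (-12 − -21)/1.45 = 6.207.

μ = -17.922, σ = 6.207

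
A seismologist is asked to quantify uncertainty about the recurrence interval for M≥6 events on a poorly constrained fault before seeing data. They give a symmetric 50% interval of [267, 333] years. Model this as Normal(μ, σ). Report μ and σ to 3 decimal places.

A symmetric 50% interval runs μ ± z·σ with z = 0.6745.
Half-width = 33, so σ = 33/0.6745 = 48.926.
μ is the interval midpoint, 300.000.

μ = 300.000, σ = 48.926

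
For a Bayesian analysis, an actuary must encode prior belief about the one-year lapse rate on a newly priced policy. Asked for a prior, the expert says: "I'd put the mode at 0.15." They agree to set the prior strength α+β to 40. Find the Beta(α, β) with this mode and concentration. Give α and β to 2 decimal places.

For α,β > 1 the Beta mode is (α−1)/(α+β−2). With α+β = 40, the mode is (α−1)/38.
Set (α−1)/38 = 0.15 → α = 1 + 0.15·38 = 6.70.
β = 40 − α = 33.30.

α = 6.70, β = 33.30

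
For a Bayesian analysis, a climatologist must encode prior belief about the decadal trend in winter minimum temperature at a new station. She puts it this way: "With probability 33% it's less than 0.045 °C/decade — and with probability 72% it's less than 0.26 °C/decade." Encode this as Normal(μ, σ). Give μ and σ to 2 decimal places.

For Normal(μ,σ), the p-quantile is μ + z_p·σ. Here z_{0.33} = -0.4399, z_{0.72} = 0.5828.
So 0.045 = μ − 0.4399σ and 0.26 = μ + 0.5828σ.
Subtracting: σ = (0.26 − 0.045)/(0.5828 − (-0.4399)) = 0.21.
Then μ = 0.045 − (-0.4399)·0.21 = 0.14.

μ = 0.14, σ = 0.21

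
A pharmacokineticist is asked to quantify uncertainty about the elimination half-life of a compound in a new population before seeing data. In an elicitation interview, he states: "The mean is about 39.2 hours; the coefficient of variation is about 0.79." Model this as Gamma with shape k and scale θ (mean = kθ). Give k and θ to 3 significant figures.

k ≈ 1.6, θ ≈ 24.5

For Gamma(k, scale θ): mean = kθ, variance = kθ², so CV = 1/√k.
CV = 0.79, hence k = 1/CV² = 1.6.
Then θ = mean/k = 39.2/1.6 = 24.5.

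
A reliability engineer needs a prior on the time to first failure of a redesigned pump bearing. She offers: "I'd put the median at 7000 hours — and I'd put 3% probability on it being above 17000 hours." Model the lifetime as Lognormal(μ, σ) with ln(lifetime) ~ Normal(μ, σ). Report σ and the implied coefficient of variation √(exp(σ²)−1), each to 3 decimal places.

If T ~ Lognormal(μ,σ) then ln T ~ Normal(μ,σ), so the p-quantile of ln T is μ + z_p·σ.
ln(7000) = 8.854 and ln(17000) = 9.741; z_{0.5} = 0, z_{0.97} = 1.881.
σ = (9.741 − 8.854)/(1.881 − (0)) = 0.472.
μ = 8.854 − (0)·0.472 = 8.854.
CV = √(exp(σ²)−1) = √(exp(0.2226)−1) = 0.499.

σ ≈ 0.472, CV ≈ 0.499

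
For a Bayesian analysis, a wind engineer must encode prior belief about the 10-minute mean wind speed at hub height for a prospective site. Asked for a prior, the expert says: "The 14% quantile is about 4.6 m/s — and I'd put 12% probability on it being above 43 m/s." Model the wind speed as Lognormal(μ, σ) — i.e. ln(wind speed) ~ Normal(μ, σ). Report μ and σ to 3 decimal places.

If T ~ Lognormal(μ,σ) then ln T ~ Normal(μ,σ), so the p-quantile of ln T is μ + z_p·σ.
ln(4.6) = 1.526 and ln(43) = 3.761; z_{0.14} = -1.08, z_{0.88} = 1.175.
σ = (3.761 − 1.526)/(1.175 − (-1.08)) = 0.991.
μ = 1.526 − (-1.08)·0.991 = 2.597.

μ ≈ 2.597, σ ≈ 0.991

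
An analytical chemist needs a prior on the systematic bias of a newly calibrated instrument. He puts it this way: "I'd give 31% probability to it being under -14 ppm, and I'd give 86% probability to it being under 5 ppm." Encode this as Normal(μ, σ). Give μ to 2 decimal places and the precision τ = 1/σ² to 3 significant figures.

μ = -8.02, τ = 0.00688

The p-quantile of Normal(μ,σ) is μ + z_p·σ, with z_{0.31} = -0.4959 and z_{0.86} = 1.08.
Eliminate σ: μ = (z₂·x₁ − z₁·x₂)/(z₂ − z₁) = (1.08·-14 − (-0.4959)·5)/1.576 = -8.02.
Then σ = (x₂ − x₁)/(z₂ − z₁) = (5 − -14)/1.576 = 12.05.
Precision τ = 1/σ² = 1/12.05² = 0.00688.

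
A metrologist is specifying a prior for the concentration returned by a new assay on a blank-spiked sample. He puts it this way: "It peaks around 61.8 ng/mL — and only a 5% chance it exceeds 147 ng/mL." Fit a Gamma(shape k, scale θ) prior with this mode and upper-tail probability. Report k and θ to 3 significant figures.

Gamma(k,θ) with k>1 has mode (k−1)θ, so θ = 61.8/(k−1).
Need P(X < 147) = 0.95 with θ tied to k this way. Start at k = 2, θ = 61.8: P(X<147) ≈ 0.687.
Too low — raise k to concentrate. Iterating converges to k ≈ 4.64.
Then θ = 61.8/(4.64−1) ≈ 17.

k ≈ 4.64, θ ≈ 17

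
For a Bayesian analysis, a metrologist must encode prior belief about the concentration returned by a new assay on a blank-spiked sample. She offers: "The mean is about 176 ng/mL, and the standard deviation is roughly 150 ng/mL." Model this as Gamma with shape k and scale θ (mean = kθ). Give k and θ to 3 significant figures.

For Gamma(k, scale θ): mean = kθ, variance = kθ², so CV = 1/√k.
CV = SD/mean = 150/176 = 0.8523, hence k = 1/CV² = 1.38.
Then θ = mean/k = 176/1.38 = 128.

k ≈ 1.38, θ ≈ 128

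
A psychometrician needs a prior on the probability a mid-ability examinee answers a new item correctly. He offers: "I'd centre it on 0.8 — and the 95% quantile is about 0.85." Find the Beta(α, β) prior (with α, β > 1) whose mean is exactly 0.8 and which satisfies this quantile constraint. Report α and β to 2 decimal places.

α ≈ 126.13, β ≈ 31.53

With mean 0.8 fixed, write α = 0.8s, β = 0.2s where s = α+β.
Need P(θ < 0.85) = 0.95 under Beta(0.8s, 0.2s). Normal approximation: (q−m)/√(m(1−m)/s) ≈ z_{0.95} = 1.64, so s ≈ 0.8·0.2·(1.64)²/(0.85−0.8)² = 173.2.
At s = 173.2: P(θ<0.85) ≈ 0.958. Adjusting to match 0.95 gives s ≈ 157.66.
So α = 0.8·157.66 ≈ 126.13, β = 0.2·157.66 ≈ 31.53.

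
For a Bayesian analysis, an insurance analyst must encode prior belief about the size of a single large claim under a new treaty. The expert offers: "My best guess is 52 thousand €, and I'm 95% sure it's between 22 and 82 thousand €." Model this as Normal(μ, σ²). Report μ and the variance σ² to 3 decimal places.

μ = 52.000, σ² = 234.286

A symmetric 95% interval runs μ ± z·σ with z = 1.96.
Half-width = 30, so σ = 30/1.96 = 15.3064 and σ² = 234.286.
μ is the stated best guess, 52.000.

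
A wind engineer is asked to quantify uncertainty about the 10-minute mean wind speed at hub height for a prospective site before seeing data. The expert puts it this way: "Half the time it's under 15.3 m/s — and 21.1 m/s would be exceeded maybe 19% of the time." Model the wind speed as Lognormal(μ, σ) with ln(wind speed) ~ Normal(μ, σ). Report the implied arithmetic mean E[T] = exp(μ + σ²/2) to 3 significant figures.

E[T] ≈ 16.4 m/s

If T ~ Lognormal(μ,σ) then ln T ~ Normal(μ,σ), so the p-quantile of ln T is μ + z_p·σ.
ln(15.3) = 2.728 and ln(21.1) = 3.049; z_{0.5} = 0, z_{0.81} = 0.8779.
σ = (3.049 − 2.728)/(0.8779 − (0)) = 0.366.
μ = 2.728 − (0)·0.366 = 2.728.
E[T] = exp(μ + σ²/2) = exp(2.728 + 0.0670) = 16.4 m/s.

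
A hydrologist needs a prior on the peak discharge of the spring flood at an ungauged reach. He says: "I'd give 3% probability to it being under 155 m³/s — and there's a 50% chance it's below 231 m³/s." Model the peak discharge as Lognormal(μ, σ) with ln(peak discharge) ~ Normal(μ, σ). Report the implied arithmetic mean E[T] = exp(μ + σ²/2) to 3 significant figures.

If T ~ Lognormal(μ,σ) then ln T ~ Normal(μ,σ), so the p-quantile of ln T is μ + z_p·σ.
ln(155) = 5.043 and ln(231) = 5.442; z_{0.03} = -1.881, z_{0.5} = 0.
σ = (5.442 − 5.043)/(0 − (-1.881)) = 0.212.
μ = 5.043 − (-1.881)·0.212 = 5.442.
E[T] = exp(μ + σ²/2) = exp(5.442 + 0.0225) = 236 m³/s.

E[T] ≈ 236 m³/s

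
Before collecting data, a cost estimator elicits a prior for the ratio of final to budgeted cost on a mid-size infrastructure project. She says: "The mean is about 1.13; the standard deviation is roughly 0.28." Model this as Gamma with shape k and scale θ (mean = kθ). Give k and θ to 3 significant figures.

k ≈ 16.3, θ ≈ 0.0694

For Gamma(k, scale θ): mean = kθ, variance = kθ², so CV = 1/√k.
CV = SD/mean = 0.28/1.13 = 0.2478, hence k = 1/CV² = 16.3.
Then θ = mean/k = 1.13/16.3 = 0.0694.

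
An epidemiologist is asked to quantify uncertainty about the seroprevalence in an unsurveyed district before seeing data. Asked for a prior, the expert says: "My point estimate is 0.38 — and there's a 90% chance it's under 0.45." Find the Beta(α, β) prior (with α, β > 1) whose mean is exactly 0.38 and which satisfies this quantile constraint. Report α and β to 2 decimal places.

α ≈ 30.42, β ≈ 49.64

With mean 0.38 fixed, write α = 0.38s, β = 0.62s where s = α+β.
Need P(θ < 0.45) = 0.9 under Beta(0.38s, 0.62s). Normal approximation: (q−m)/√(m(1−m)/s) ≈ z_{0.9} = 1.28, so s ≈ 0.38·0.62·(1.28)²/(0.45−0.38)² = 79.0.
At s = 79.0: P(θ<0.45) ≈ 0.898. Adjusting to match 0.9 gives s ≈ 80.06.
So α = 0.38·80.06 ≈ 30.42, β = 0.62·80.06 ≈ 49.64.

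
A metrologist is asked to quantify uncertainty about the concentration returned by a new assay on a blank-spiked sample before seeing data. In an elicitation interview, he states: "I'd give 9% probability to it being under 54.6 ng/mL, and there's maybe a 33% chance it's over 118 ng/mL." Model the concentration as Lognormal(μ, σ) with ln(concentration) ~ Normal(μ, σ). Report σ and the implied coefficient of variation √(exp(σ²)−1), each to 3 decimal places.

If T ~ Lognormal(μ,σ) then ln T ~ Normal(μ,σ), so the p-quantile of ln T is μ + z_p·σ.
ln(54.6) = 4 and ln(118) = 4.771; z_{0.09} = -1.341, z_{0.67} = 0.4399.
σ = (4.771 − 4)/(0.4399 − (-1.341)) = 0.433.
μ = 4 − (-1.341)·0.433 = 4.580.
CV = √(exp(σ²)−1) = √(exp(0.1873)−1) = 0.454.

σ ≈ 0.433, CV ≈ 0.454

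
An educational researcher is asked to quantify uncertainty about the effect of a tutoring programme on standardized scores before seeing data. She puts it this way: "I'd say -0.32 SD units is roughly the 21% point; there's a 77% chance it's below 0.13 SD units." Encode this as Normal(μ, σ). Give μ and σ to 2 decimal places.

μ = -0.09, σ = 0.29

The p-quantile of Normal(μ,σ) is μ + z_p·σ, with z_{0.21} = -0.8064 and z_{0.77} = 0.7388.
Eliminate σ: μ = (z₂·x₁ − z₁·x₂)/(z₂ − z₁) = (0.7388·-0.32 − (-0.8064)·0.13)/1.545 = -0.09.
Then σ = (x₂ − x₁)/(z₂ − z₁) = (0.13 − -0.32)/1.545 = 0.29.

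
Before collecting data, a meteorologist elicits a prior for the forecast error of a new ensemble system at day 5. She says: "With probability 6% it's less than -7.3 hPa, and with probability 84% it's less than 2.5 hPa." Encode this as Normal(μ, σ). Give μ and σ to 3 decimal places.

The p-quantile of Normal(μ,σ) is μ + z_p·σ, with z_{0.06} = -1.555 and z_{0.84} = 0.9945.
Eliminate σ: μ = (z₂·x₁ − z₁·x₂)/(z₂ − z₁) = (0.9945·-7.3 − (-1.555)·2.5)/2.549 = -1.323.
Then σ = (x₂ − x₁)/(z₂ − z₁) = (2.5 − -7.3)/2.549 = 3.844.

μ = -1.323, σ = 3.844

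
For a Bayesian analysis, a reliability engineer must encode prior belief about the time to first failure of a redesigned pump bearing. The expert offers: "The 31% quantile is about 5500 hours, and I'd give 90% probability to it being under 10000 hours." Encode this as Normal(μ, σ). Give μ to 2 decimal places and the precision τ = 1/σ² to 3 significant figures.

The p-quantile of Normal(μ,σ) is μ + z_p·σ, with z_{0.31} = -0.4959 and z_{0.9} = 1.282.
Eliminate σ: μ = (z₂·x₁ − z₁·x₂)/(z₂ − z₁) = (1.282·5500 − (-0.4959)·10000)/1.777 = 6755.39.
Then σ = (x₂ − x₁)/(z₂ − z₁) = (10000 − 5500)/1.777 = 2531.79.
Precision τ = 1/σ² = 1/2532² = 1.56e-07.

μ = 6755.39, τ = 1.56e-07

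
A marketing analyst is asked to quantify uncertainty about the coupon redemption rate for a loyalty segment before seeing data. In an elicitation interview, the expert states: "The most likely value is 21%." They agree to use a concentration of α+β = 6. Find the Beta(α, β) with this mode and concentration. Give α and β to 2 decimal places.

For α,β > 1 the Beta mode is (α−1)/(α+β−2). With α+β = 6, the mode is (α−1)/4.
Set (α−1)/4 = 0.21 → α = 1 + 0.21·4 = 1.84.
β = 6 − α = 4.16.

α = 1.84, β = 4.16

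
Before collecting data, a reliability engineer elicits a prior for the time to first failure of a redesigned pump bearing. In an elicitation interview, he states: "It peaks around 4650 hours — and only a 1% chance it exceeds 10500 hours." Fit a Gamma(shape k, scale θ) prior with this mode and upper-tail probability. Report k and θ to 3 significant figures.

k ≈ 8.23, θ ≈ 643

Gamma(k,θ) with k>1 has mode (k−1)θ, so θ = 4650/(k−1).
Need P(X < 10500) = 0.99 with θ tied to k this way. Start at k = 2, θ = 4650: P(X<10500) ≈ 0.659.
Too low — raise k to concentrate. Iterating converges to k ≈ 8.23.
Then θ = 4650/(8.23−1) ≈ 643.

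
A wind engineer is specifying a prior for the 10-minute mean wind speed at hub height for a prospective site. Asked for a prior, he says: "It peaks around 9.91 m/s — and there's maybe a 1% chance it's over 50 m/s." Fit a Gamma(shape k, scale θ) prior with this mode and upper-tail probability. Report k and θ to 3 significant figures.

k ≈ 2.49, θ ≈ 6.64

Gamma(k,θ) with k>1 has mode (k−1)θ, so θ = 9.91/(k−1).
Need P(X < 50) = 0.99 with θ tied to k this way. Start at k = 2, θ = 9.91: P(X<50) ≈ 0.961.
Too low — raise k to concentrate. Iterating converges to k ≈ 2.49.
Then θ = 9.91/(2.49−1) ≈ 6.64.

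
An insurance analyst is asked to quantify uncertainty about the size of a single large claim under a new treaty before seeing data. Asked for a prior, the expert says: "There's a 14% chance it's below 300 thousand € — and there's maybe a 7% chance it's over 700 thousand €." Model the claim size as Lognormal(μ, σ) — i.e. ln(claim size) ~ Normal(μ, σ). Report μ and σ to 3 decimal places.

If T ~ Lognormal(μ,σ) then ln T ~ Normal(μ,σ), so the p-quantile of ln T is μ + z_p·σ.
ln(300) = 5.704 and ln(700) = 6.551; z_{0.14} = -1.08, z_{0.93} = 1.476.
σ = (6.551 − 5.704)/(1.476 − (-1.08)) = 0.331.
μ = 5.704 − (-1.08)·0.331 = 6.062.

μ ≈ 6.062, σ ≈ 0.331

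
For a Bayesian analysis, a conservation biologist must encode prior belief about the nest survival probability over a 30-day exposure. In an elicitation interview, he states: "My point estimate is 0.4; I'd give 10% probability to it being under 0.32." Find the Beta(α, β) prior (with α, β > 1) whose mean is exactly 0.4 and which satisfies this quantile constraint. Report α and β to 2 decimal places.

With mean 0.4 fixed, write α = 0.4s, β = 0.6s where s = α+β.
Need P(θ < 0.32) = 0.1 under Beta(0.4s, 0.6s). Normal approximation: (q−m)/√(m(1−m)/s) ≈ z_{0.1} = -1.28, so s ≈ 0.4·0.6·(-1.28)²/(0.32−0.4)² = 61.6.
At s = 61.6: P(θ<0.32) ≈ 0.097. Adjusting to match 0.1 gives s ≈ 60.10.
So α = 0.4·60.10 ≈ 24.04, β = 0.6·60.10 ≈ 36.06.

α ≈ 24.04, β ≈ 36.06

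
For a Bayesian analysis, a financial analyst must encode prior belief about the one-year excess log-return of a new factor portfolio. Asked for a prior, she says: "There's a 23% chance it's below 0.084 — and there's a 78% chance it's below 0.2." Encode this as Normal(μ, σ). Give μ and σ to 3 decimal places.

μ = 0.141, σ = 0.077

The p-quantile of Normal(μ,σ) is μ + z_p·σ, with z_{0.23} = -0.7388 and z_{0.78} = 0.7722.
Eliminate σ: μ = (z₂·x₁ − z₁·x₂)/(z₂ − z₁) = (0.7722·0.084 − (-0.7388)·0.2)/1.511 = 0.141.
Then σ = (x₂ − x₁)/(z₂ − z₁) = (0.2 − 0.084)/1.511 = 0.077.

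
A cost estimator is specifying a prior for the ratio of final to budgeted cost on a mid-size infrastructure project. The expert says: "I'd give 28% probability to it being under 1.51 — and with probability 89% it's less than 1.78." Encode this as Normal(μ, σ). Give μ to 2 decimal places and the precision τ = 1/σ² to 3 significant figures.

For Normal(μ,σ), the p-quantile is μ + z_p·σ. Here z_{0.28} = -0.5828, z_{0.89} = 1.227.
So 1.51 = μ − 0.5828σ and 1.78 = μ + 1.227σ.
Subtracting: σ = (1.78 − 1.51)/(1.227 − (-0.5828)) = 0.15.
Then μ = 1.51 − (-0.5828)·0.15 = 1.60.
Precision τ = 1/σ² = 1/0.1492² = 44.9.

μ = 1.60, τ = 44.9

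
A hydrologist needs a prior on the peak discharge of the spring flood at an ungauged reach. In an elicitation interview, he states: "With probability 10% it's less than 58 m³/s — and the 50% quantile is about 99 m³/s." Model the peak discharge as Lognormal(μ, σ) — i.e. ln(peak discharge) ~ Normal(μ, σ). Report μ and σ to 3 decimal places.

μ ≈ 4.595, σ ≈ 0.417

If T ~ Lognormal(μ,σ) then ln T ~ Normal(μ,σ), so the p-quantile of ln T is μ + z_p·σ.
ln(58) = 4.06 and ln(99) = 4.595; z_{0.1} = -1.282, z_{0.5} = 0.
σ = (4.595 − 4.06)/(0 − (-1.282)) = 0.417.
μ = 4.06 − (-1.282)·0.417 = 4.595.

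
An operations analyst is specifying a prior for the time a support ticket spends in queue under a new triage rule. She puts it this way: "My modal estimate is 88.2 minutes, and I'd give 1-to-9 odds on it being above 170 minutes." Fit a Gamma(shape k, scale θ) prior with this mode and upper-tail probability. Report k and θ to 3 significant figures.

Gamma(k,θ) with k>1 has mode (k−1)θ, so θ = 88.2/(k−1).
Need P(X < 170) = 0.9 with θ tied to k this way. Start at k = 2, θ = 88.2: P(X<170) ≈ 0.574.
Too low — raise k to concentrate. Iterating converges to k ≈ 5.44.
Then θ = 88.2/(5.44−1) ≈ 19.8.

k ≈ 5.44, θ ≈ 19.8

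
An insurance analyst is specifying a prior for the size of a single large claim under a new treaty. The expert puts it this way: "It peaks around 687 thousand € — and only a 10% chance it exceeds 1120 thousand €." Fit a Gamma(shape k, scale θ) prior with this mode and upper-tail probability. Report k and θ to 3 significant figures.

Gamma(k,θ) with k>1 has mode (k−1)θ, so θ = 687/(k−1).
Need P(X < 1120) = 0.9 with θ tied to k this way. Start at k = 2, θ = 687: P(X<1120) ≈ 0.485.
Too low — raise k to concentrate. Iterating converges to k ≈ 8.88.
Then θ = 687/(8.88−1) ≈ 87.1.

k ≈ 8.88, θ ≈ 87.1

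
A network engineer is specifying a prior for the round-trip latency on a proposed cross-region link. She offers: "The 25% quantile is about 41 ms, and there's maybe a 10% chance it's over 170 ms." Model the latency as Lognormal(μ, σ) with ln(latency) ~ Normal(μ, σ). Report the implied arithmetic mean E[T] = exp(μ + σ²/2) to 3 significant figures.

If T ~ Lognormal(μ,σ) then ln T ~ Normal(μ,σ), so the p-quantile of ln T is μ + z_p·σ.
ln(41) = 3.714 and ln(170) = 5.136; z_{0.25} = -0.6745, z_{0.9} = 1.282.
σ = (5.136 − 3.714)/(1.282 − (-0.6745)) = 0.727.
μ = 3.714 − (-0.6745)·0.727 = 4.204.
E[T] = exp(μ + σ²/2) = exp(4.204 + 0.2643) = 87.2 ms.

E[T] ≈ 87.2 ms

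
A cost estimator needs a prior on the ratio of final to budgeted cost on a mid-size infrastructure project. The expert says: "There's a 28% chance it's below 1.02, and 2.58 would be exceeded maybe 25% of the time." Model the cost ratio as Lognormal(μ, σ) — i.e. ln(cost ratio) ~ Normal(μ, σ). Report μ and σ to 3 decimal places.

If T ~ Lognormal(μ,σ) then ln T ~ Normal(μ,σ), so the p-quantile of ln T is μ + z_p·σ.
ln(1.02) = 0.0198 and ln(2.58) = 0.9478; z_{0.28} = -0.5828, z_{0.75} = 0.6745.
σ = (0.9478 − 0.0198)/(0.6745 − (-0.5828)) = 0.738.
μ = 0.0198 − (-0.5828)·0.738 = 0.450.

μ ≈ 0.450, σ ≈ 0.738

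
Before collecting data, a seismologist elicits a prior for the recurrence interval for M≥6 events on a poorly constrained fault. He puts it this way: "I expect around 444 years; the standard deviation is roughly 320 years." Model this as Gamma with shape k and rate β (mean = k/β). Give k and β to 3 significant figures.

k ≈ 1.93, β ≈ 0.00434

For Gamma(k, rate β): mean = k/β, variance = k/β², so CV = 1/√k.
CV = SD/mean = 320/444 = 0.7207, hence k = 1/CV² = 1.93.
Then β = k/mean = 1.93/444 = 0.00434.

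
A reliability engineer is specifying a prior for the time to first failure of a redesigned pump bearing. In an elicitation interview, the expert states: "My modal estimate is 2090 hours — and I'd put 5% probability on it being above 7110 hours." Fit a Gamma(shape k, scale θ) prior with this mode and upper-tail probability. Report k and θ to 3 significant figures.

Gamma(k,θ) with k>1 has mode (k−1)θ, so θ = 2090/(k−1).
Need P(X < 7110) = 0.95 with θ tied to k this way. Start at k = 2, θ = 2090: P(X<7110) ≈ 0.853.
Too low — raise k to concentrate. Iterating converges to k ≈ 2.73.
Then θ = 2090/(2.73−1) ≈ 1210.

k ≈ 2.73, θ ≈ 1210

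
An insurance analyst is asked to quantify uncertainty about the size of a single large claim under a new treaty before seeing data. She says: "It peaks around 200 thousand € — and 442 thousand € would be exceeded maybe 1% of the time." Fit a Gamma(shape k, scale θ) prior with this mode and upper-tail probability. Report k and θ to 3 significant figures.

k ≈ 8.66, θ ≈ 26.1

Gamma(k,θ) with k>1 has mode (k−1)θ, so θ = 200/(k−1).
Need P(X < 442) = 0.99 with θ tied to k this way. Start at k = 2, θ = 200: P(X<442) ≈ 0.648.
Too low — raise k to concentrate. Iterating converges to k ≈ 8.66.
Then θ = 200/(8.66−1) ≈ 26.1.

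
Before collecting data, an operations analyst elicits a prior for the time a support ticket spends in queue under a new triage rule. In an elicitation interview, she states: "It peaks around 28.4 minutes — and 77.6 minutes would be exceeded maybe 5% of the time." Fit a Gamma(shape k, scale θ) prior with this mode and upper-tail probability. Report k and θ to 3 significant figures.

k ≈ 3.66, θ ≈ 10.7

Gamma(k,θ) with k>1 has mode (k−1)θ, so θ = 28.4/(k−1).
Need P(X < 77.6) = 0.95 with θ tied to k this way. Start at k = 2, θ = 28.4: P(X<77.6) ≈ 0.757.
Too low — raise k to concentrate. Iterating converges to k ≈ 3.66.
Then θ = 28.4/(3.66−1) ≈ 10.7.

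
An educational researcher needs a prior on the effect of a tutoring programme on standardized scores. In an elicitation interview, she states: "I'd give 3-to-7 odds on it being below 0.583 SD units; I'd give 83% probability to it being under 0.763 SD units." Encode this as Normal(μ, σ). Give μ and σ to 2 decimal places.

The p-quantile of Normal(μ,σ) is μ + z_p·σ, with z_{0.3} = -0.5244 and z_{0.83} = 0.9542.
Eliminate σ: μ = (z₂·x₁ − z₁·x₂)/(z₂ − z₁) = (0.9542·0.583 − (-0.5244)·0.763)/1.479 = 0.65.
Then σ = (x₂ − x₁)/(z₂ − z₁) = (0.763 − 0.583)/1.479 = 0.12.

μ = 0.65, σ = 0.12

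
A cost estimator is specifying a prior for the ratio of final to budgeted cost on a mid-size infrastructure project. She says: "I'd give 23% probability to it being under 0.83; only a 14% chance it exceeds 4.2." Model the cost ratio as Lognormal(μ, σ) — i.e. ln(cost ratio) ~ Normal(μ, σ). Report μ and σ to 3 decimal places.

μ ≈ 0.472, σ ≈ 0.891

If T ~ Lognormal(μ,σ) then ln T ~ Normal(μ,σ), so the p-quantile of ln T is μ + z_p·σ.
ln(0.83) = -0.1863 and ln(4.2) = 1.435; z_{0.23} = -0.7388, z_{0.86} = 1.08.
σ = (1.435 − -0.1863)/(1.08 − (-0.7388)) = 0.891.
μ = -0.1863 − (-0.7388)·0.891 = 0.472.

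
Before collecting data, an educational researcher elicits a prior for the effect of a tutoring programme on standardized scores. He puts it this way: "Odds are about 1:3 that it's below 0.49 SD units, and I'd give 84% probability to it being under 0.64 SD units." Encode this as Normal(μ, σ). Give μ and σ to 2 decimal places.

For Normal(μ,σ), the p-quantile is μ + z_p·σ. Here z_{0.25} = -0.6745, z_{0.84} = 0.9945.
So 0.49 = μ − 0.6745σ and 0.64 = μ + 0.9945σ.
Subtracting: σ = (0.64 − 0.49)/(0.9945 − (-0.6745)) = 0.09.
Then μ = 0.49 − (-0.6745)·0.09 = 0.55.

μ = 0.55, σ = 0.09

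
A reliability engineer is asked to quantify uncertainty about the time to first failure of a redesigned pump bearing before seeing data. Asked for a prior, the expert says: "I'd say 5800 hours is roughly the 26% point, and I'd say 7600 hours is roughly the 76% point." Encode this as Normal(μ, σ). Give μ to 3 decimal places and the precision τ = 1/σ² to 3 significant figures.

μ = 6658.018, τ = 5.62e-07

For Normal(μ,σ), the p-quantile is μ + z_p·σ. Here z_{0.26} = -0.6433, z_{0.76} = 0.7063.
So 5800 = μ − 0.6433σ and 7600 = μ + 0.7063σ.
Subtracting: σ = (7600 − 5800)/(0.7063 − (-0.6433)) = 1333.681.
Then μ = 5800 − (-0.6433)·1333.681 = 6658.018.
Precision τ = 1/σ² = 1/1334² = 5.62e-07.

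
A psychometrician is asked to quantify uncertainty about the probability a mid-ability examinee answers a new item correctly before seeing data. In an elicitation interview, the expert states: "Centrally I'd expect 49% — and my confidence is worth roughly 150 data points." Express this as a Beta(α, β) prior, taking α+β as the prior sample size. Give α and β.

α = 73.5, β = 76.5

Under the effective-sample-size interpretation, Beta(α, β) has prior mean α/(α+β) and prior sample size α+β.
So α+β = 150 and α/(α+β) = 0.49, giving α = 0.49·150 = 73.5 and β = 150 − 73.5 = 76.5.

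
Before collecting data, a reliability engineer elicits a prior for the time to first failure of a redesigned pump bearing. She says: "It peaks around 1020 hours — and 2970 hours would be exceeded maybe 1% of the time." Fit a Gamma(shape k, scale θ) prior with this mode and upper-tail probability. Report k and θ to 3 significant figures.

Gamma(k,θ) with k>1 has mode (k−1)θ, so θ = 1020/(k−1).
Need P(X < 2970) = 0.99 with θ tied to k this way. Start at k = 2, θ = 1020: P(X<2970) ≈ 0.787.
Too low — raise k to concentrate. Iterating converges to k ≈ 4.97.
Then θ = 1020/(4.97−1) ≈ 257.

k ≈ 4.97, θ ≈ 257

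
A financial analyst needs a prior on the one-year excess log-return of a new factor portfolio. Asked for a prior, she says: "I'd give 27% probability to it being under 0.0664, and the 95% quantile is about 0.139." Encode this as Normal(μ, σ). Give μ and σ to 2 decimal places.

The p-quantile of Normal(μ,σ) is μ + z_p·σ, with z_{0.27} = -0.6128 and z_{0.95} = 1.645.
Eliminate σ: μ = (z₂·x₁ − z₁·x₂)/(z₂ − z₁) = (1.645·0.0664 − (-0.6128)·0.139)/2.258 = 0.09.
Then σ = (x₂ − x₁)/(z₂ − z₁) = (0.139 − 0.0664)/2.258 = 0.03.

μ = 0.09, σ = 0.03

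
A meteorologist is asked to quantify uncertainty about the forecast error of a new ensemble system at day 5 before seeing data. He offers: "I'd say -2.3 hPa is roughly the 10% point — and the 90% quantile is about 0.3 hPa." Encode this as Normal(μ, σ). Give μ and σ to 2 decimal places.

μ = -1.00, σ = 1.01

The p-quantile of Normal(μ,σ) is μ + z_p·σ, with z_{0.1} = -1.282 and z_{0.9} = 1.282.
Eliminate σ: μ = (z₂·x₁ − z₁·x₂)/(z₂ − z₁) = (1.282·-2.3 − (-1.282)·0.3)/2.563 = -1.00.
Then σ = (x₂ − x₁)/(z₂ − z₁) = (0.3 − -2.3)/2.563 = 1.01.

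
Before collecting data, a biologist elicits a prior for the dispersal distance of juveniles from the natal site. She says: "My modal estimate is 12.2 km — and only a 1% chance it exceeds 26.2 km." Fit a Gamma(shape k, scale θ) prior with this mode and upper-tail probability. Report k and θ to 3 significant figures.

k ≈ 9.29, θ ≈ 1.47

Gamma(k,θ) with k>1 has mode (k−1)θ, so θ = 12.2/(k−1).
Need P(X < 26.2) = 0.99 with θ tied to k this way. Start at k = 2, θ = 12.2: P(X<26.2) ≈ 0.632.
Too low — raise k to concentrate. Iterating converges to k ≈ 9.29.
Then θ = 12.2/(9.29−1) ≈ 1.47.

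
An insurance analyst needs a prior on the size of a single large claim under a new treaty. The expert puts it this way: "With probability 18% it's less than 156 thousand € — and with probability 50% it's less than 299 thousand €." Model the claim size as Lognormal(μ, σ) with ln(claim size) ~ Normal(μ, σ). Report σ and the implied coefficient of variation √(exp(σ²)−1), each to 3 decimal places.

σ ≈ 0.711, CV ≈ 0.811

If T ~ Lognormal(μ,σ) then ln T ~ Normal(μ,σ), so the p-quantile of ln T is μ + z_p·σ.
ln(156) = 5.05 and ln(299) = 5.7; z_{0.18} = -0.9154, z_{0.5} = 0.
σ = (5.7 − 5.05)/(0 − (-0.9154)) = 0.711.
μ = 5.05 − (-0.9154)·0.711 = 5.700.
CV = √(exp(σ²)−1) = √(exp(0.5052)−1) = 0.811.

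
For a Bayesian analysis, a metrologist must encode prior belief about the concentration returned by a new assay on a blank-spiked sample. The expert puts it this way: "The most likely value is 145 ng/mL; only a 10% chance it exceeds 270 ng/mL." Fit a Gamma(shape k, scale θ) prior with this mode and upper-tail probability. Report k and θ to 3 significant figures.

Gamma(k,θ) with k>1 has mode (k−1)θ, so θ = 145/(k−1).
Need P(X < 270) = 0.9 with θ tied to k this way. Start at k = 2, θ = 145: P(X<270) ≈ 0.555.
Too low — raise k to concentrate. Iterating converges to k ≈ 5.94.
Then θ = 145/(5.94−1) ≈ 29.4.

k ≈ 5.94, θ ≈ 29.4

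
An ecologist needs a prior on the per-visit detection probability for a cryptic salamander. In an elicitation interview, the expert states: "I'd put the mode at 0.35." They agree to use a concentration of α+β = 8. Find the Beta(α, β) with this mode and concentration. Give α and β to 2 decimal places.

For α,β > 1 the Beta mode is (α−1)/(α+β−2). With α+β = 8, the mode is (α−1)/6.
Set (α−1)/6 = 0.35 → α = 1 + 0.35·6 = 3.10.
β = 8 − α = 4.90.

α = 3.10, β = 4.90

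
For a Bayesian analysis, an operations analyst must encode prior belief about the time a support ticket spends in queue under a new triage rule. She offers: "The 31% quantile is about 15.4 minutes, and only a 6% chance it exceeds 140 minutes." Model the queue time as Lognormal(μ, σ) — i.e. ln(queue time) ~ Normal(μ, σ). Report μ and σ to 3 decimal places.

μ ≈ 3.268, σ ≈ 1.076

If T ~ Lognormal(μ,σ) then ln T ~ Normal(μ,σ), so the p-quantile of ln T is μ + z_p·σ.
ln(15.4) = 2.734 and ln(140) = 4.942; z_{0.31} = -0.4959, z_{0.94} = 1.555.
σ = (4.942 − 2.734)/(1.555 − (-0.4959)) = 1.076.
μ = 2.734 − (-0.4959)·1.076 = 3.268.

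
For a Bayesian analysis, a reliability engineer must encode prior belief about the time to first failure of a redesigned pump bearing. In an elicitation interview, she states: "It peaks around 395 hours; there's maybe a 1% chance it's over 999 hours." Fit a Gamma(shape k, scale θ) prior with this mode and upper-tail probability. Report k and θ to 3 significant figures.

Gamma(k,θ) with k>1 has mode (k−1)θ, so θ = 395/(k−1).
Need P(X < 999) = 0.99 with θ tied to k this way. Start at k = 2, θ = 395: P(X<999) ≈ 0.719.
Too low — raise k to concentrate. Iterating converges to k ≈ 6.44.
Then θ = 395/(6.44−1) ≈ 72.6.

k ≈ 6.44, θ ≈ 72.6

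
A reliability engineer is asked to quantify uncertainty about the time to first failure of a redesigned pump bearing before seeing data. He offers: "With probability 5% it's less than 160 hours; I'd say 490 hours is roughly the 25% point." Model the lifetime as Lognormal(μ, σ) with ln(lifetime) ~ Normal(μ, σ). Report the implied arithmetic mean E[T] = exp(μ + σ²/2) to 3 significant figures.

If T ~ Lognormal(μ,σ) then ln T ~ Normal(μ,σ), so the p-quantile of ln T is μ + z_p·σ.
ln(160) = 5.075 and ln(490) = 6.194; z_{0.05} = -1.645, z_{0.25} = -0.6745.
σ = (6.194 − 5.075)/(-0.6745 − (-1.645)) = 1.153.
μ = 5.075 − (-1.645)·1.153 = 6.972.
E[T] = exp(μ + σ²/2) = exp(6.972 + 0.6652) = 2070 hours.

E[T] ≈ 2070 hours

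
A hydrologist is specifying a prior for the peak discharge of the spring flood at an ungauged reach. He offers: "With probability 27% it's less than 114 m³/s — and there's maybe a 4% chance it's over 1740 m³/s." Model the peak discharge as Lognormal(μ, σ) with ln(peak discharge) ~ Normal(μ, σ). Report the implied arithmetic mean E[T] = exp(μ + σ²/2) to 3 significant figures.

E[T] ≈ 449 m³/s

If T ~ Lognormal(μ,σ) then ln T ~ Normal(μ,σ), so the p-quantile of ln T is μ + z_p·σ.
ln(114) = 4.736 and ln(1740) = 7.462; z_{0.27} = -0.6128, z_{0.96} = 1.751.
σ = (7.462 − 4.736)/(1.751 − (-0.6128)) = 1.153.
μ = 4.736 − (-0.6128)·1.153 = 5.443.
E[T] = exp(μ + σ²/2) = exp(5.443 + 0.6649) = 449 m³/s.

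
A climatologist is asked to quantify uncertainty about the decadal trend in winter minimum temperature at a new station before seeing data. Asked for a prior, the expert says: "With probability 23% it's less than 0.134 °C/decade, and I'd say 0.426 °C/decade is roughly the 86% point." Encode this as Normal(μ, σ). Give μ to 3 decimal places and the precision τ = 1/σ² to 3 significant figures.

μ = 0.253, τ = 38.8

For Normal(μ,σ), the p-quantile is μ + z_p·σ. Here z_{0.23} = -0.7388, z_{0.86} = 1.08.
So 0.134 = μ − 0.7388σ and 0.426 = μ + 1.08σ.
Subtracting: σ = (0.426 − 0.134)/(1.08 − (-0.7388)) = 0.161.
Then μ = 0.134 − (-0.7388)·0.161 = 0.253.
Precision τ = 1/σ² = 1/0.1605² = 38.8.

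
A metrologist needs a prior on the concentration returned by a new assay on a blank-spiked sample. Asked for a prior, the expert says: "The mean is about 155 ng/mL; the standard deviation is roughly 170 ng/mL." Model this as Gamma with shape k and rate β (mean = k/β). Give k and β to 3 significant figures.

For Gamma(k, rate β): mean = k/β, variance = k/β², so CV = 1/√k.
CV = SD/mean = 170/155 = 1.097, hence k = 1/CV² = 0.831.
Then β = k/mean = 0.831/155 = 0.00536.

k ≈ 0.831, β ≈ 0.00536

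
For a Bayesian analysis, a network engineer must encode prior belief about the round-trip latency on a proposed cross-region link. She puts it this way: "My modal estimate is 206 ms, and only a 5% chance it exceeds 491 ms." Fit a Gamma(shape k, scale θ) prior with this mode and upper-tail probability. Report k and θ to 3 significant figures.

k ≈ 4.62, θ ≈ 56.9

Gamma(k,θ) with k>1 has mode (k−1)θ, so θ = 206/(k−1).
Need P(X < 491) = 0.95 with θ tied to k this way. Start at k = 2, θ = 206: P(X<491) ≈ 0.688.
Too low — raise k to concentrate. Iterating converges to k ≈ 4.62.
Then θ = 206/(4.62−1) ≈ 56.9.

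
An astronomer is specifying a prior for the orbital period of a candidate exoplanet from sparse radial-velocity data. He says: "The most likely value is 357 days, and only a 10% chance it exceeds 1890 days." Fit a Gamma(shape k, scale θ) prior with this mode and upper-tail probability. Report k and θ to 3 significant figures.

Gamma(k,θ) with k>1 has mode (k−1)θ, so θ = 357/(k−1).
Need P(X < 1890) = 0.9 with θ tied to k this way. Start at k = 2, θ = 357: P(X<1890) ≈ 0.968.
Too high — lower k to spread out. Iterating converges to k ≈ 1.63.
Then θ = 357/(1.63−1) ≈ 568.

k ≈ 1.63, θ ≈ 568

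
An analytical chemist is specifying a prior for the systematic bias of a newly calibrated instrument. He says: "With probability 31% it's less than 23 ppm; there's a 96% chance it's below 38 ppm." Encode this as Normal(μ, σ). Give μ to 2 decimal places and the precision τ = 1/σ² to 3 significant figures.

The p-quantile of Normal(μ,σ) is μ + z_p·σ, with z_{0.31} = -0.4959 and z_{0.96} = 1.751.
Eliminate σ: μ = (z₂·x₁ − z₁·x₂)/(z₂ − z₁) = (1.751·23 − (-0.4959)·38)/2.247 = 26.31.
Then σ = (x₂ − x₁)/(z₂ − z₁) = (38 − 23)/2.247 = 6.68.
Precision τ = 1/σ² = 1/6.677² = 0.0224.

μ = 26.31, τ = 0.0224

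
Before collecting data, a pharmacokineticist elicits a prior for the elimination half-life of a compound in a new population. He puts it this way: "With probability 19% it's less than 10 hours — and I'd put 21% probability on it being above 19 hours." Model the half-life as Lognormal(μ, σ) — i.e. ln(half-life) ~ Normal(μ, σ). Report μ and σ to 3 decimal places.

If T ~ Lognormal(μ,σ) then ln T ~ Normal(μ,σ), so the p-quantile of ln T is μ + z_p·σ.
ln(10) = 2.303 and ln(19) = 2.944; z_{0.19} = -0.8779, z_{0.79} = 0.8064.
σ = (2.944 − 2.303)/(0.8064 − (-0.8779)) = 0.381.
μ = 2.303 − (-0.8779)·0.381 = 2.637.

μ ≈ 2.637, σ ≈ 0.381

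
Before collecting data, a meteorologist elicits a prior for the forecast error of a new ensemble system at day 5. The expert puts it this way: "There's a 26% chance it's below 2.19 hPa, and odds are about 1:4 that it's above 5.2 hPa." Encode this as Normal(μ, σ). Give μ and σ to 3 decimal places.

μ = 3.494, σ = 2.027

The p-quantile of Normal(μ,σ) is μ + z_p·σ, with z_{0.26} = -0.6433 and z_{0.8} = 0.8416.
Eliminate σ: μ = (z₂·x₁ − z₁·x₂)/(z₂ − z₁) = (0.8416·2.19 − (-0.6433)·5.2)/1.485 = 3.494.
Then σ = (x₂ − x₁)/(z₂ − z₁) = (5.2 − 2.19)/1.485 = 2.027.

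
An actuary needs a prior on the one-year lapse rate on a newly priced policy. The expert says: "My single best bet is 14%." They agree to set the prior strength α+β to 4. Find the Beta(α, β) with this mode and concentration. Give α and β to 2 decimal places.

α = 1.28, β = 2.72

For α,β > 1 the Beta mode is (α−1)/(α+β−2). With α+β = 4, the mode is (α−1)/2.
Set (α−1)/2 = 0.14 → α = 1 + 0.14·2 = 1.28.
β = 4 − α = 2.72.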